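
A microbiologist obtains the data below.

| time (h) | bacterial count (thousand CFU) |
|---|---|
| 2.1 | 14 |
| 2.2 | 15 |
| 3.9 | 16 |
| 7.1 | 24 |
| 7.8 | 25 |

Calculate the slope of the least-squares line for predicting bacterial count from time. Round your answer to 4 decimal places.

1.9291

n = 5, Σx = 23.1, Σy = 94, Σxy = 490.2, Σx² = 135.71
Sxx = Σx² − (Σx)²/n = 135.71 − 106.722 = 28.988
Sxy = Σxy − (Σx)(Σy)/n = 490.2 − 434.28 = 55.92
b = Sxy/Sxx = 55.92/28.988 = 1.929074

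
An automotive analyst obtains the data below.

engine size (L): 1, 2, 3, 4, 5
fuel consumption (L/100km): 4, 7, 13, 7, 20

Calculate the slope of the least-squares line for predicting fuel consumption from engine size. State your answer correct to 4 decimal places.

n = 5, Σx = 15, Σy = 51, Σxy = 185, Σx² = 55
Sxx = Σx² − (Σx)²/n = 55 − 45 = 10
Sxy = Σxy − (Σx)(Σy)/n = 185 − 153 = 32
b = Sxy/Sxx = 32/10 = 3.2

3.2000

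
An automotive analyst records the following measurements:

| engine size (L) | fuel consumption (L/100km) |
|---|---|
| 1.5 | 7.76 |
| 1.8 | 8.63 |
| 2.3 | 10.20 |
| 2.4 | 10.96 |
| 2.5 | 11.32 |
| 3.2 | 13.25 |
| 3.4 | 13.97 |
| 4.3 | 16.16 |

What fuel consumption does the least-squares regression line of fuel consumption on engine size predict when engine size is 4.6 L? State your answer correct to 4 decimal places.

n = 8, Σx = 21.4, Σy = 92.25, Σxy = 264.624, Σx² = 63.08
Sxx = Σx² − (Σx)²/n = 63.08 − 57.245 = 5.835
Sxy = Σxy − (Σx)(Σy)/n = 264.624 − 246.76875 = 17.85525
b = Sxy/Sxx = 17.85525/5.835 = 3.060026
a = ȳ − b·x̄ = 11.53125 − 3.060026·2.675 = 3.345681
ŷ(4.6) = a + b·4.6 = 3.345681 + 3.060026·4.6 = 17.421799

17.4218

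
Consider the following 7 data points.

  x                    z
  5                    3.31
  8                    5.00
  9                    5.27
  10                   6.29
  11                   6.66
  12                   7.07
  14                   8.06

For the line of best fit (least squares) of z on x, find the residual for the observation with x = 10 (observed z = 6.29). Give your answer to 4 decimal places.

n = 7, Σx = 69, Σy = 41.66, Σxy = 437.82, Σx² = 731
Sxx = Σx² − (Σx)²/n = 731 − 680.142857 = 50.857143
Sxy = Σxy − (Σx)(Σy)/n = 437.82 − 410.648571 = 27.171429
b = Sxy/Sxx = 27.171429/50.857143 = 0.534270
a = ȳ − b·x̄ = 5.951429 − 0.534270·9.857143 = 0.685056
ŷ(10) = 0.685056 + 0.534270·10 = 6.027753
residual = y − ŷ = 6.29 − 6.027753 = 0.262247

0.2622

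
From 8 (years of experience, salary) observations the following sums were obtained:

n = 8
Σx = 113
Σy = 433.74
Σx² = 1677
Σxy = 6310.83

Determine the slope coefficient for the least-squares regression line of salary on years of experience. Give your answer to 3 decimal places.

2.278

Sxx = Σx² − (Σx)²/n = 1677 − 1596.125 = 80.875
Sxy = Σxy − (Σx)(Σy)/n = 6310.83 − 6126.5775 = 184.2525
b = Sxy/Sxx = 184.2525/80.875 = 2.278238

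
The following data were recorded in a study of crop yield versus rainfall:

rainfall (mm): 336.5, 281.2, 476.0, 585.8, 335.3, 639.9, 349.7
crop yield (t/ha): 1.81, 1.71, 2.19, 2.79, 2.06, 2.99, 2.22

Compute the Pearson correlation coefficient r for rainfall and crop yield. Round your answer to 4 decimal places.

0.9485

n = 7, Σx = 3004.4, Σy = 15.77, Σxy = 7147.092, Σx² = 1406231.52, Σy² = 36.8925
Sxx = Σx² − (Σx)²/n = 1406231.52 − 1289488.48 = 116743.04
Sxy = Σxy − (Σx)(Σy)/n = 7147.092 − 6768.484 = 378.608
Syy = Σy² − (Σy)²/n = 36.8925 − 35.527557 = 1.364943
r = Sxy/√(Sxx·Syy) = 378.608/√(159347.578569) = 378.608/399.183640 = 0.948456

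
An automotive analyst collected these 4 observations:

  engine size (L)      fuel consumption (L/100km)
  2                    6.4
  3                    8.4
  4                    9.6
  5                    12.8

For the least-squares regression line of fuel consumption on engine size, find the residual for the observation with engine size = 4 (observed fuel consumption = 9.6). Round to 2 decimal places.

-0.72

n = 4, Σx = 14, Σy = 37.2, Σxy = 140.4, Σx² = 54
Sxx = Σx² − (Σx)²/n = 54 − 49 = 5
Sxy = Σxy − (Σx)(Σy)/n = 140.4 − 130.2 = 10.2
b = Sxy/Sxx = 10.2/5 = 2.04
a = ȳ − b·x̄ = 9.3 − 2.04·3.5 = 2.16
ŷ(4) = 2.16 + 2.04·4 = 10.32
residual = y − ŷ = 9.6 − 10.32 = -0.72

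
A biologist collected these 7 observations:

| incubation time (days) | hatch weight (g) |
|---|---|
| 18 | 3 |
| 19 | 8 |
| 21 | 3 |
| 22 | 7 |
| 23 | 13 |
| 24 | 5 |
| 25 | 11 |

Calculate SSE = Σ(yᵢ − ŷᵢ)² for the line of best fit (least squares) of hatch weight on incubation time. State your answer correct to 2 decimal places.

64.03

n = 7, Σx = 152, Σy = 50, Σxy = 1117, Σx² = 3340, Σy² = 446
Sxx = Σx² − (Σx)²/n = 3340 − 3300.571429 = 39.428571
Sxy = Σxy − (Σx)(Σy)/n = 1117 − 1085.714286 = 31.285714
Syy = Σy² − (Σy)²/n = 446 − 357.142857 = 88.857143
b = Sxy/Sxx = 31.285714/39.428571 = 0.793478
SSE = Syy − b·Sxy = 88.857143 − 0.793478·31.285714 = 64.032609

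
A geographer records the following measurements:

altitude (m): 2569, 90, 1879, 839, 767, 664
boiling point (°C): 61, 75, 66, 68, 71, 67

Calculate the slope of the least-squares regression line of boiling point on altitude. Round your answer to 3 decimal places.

n = 6, Σx = 6808, Σy = 408, Σxy = 443470, Σx² = 11871608
Sxx = Σx² − (Σx)²/n = 11871608 − 7724810.666667 = 4146797.333333
Sxy = Σxy − (Σx)(Σy)/n = 443470 − 462944 = -19474
b = Sxy/Sxx = -19474/4146797.333333 = -0.004696

-0.005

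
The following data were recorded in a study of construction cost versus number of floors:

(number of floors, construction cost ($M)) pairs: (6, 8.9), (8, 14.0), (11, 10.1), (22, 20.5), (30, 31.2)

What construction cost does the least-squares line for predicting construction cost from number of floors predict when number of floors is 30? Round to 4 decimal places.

29.4475

n = 5, Σx = 77, Σy = 84.7, Σxy = 1663.5, Σx² = 1605
Sxx = Σx² − (Σx)²/n = 1605 − 1185.8 = 419.2
Sxy = Σxy − (Σx)(Σy)/n = 1663.5 − 1304.38 = 359.12
b = Sxy/Sxx = 359.12/419.2 = 0.856679
a = ȳ − b·x̄ = 16.94 − 0.856679·15.4 = 3.747137
ŷ(30) = a + b·30 = 3.747137 + 0.856679·30 = 29.447519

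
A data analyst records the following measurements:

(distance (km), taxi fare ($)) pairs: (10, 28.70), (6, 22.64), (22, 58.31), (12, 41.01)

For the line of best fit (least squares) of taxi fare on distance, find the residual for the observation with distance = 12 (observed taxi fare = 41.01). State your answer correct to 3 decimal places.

4.476

n = 4, Σx = 50, Σy = 150.66, Σxy = 2197.78, Σx² = 764
Sxx = Σx² − (Σx)²/n = 764 − 625 = 139
Sxy = Σxy − (Σx)(Σy)/n = 2197.78 − 1883.25 = 314.53
b = Sxy/Sxx = 314.53/139 = 2.262806
a = ȳ − b·x̄ = 37.665 − 2.262806·12.5 = 9.379928
ŷ(12) = 9.379928 + 2.262806·12 = 36.533597
residual = y − ŷ = 41.01 − 36.533597 = 4.476403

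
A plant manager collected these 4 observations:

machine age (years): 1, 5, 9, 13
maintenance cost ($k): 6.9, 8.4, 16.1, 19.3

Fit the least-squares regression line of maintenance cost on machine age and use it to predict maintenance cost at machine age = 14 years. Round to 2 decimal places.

n = 4, Σx = 28, Σy = 50.7, Σxy = 444.7, Σx² = 276
Sxx = Σx² − (Σx)²/n = 276 − 196 = 80
Sxy = Σxy − (Σx)(Σy)/n = 444.7 − 354.9 = 89.8
b = Sxy/Sxx = 89.8/80 = 1.1225
a = ȳ − b·x̄ = 12.675 − 1.1225·7 = 4.8175
ŷ(14) = a + b·14 = 4.8175 + 1.1225·14 = 20.5325

20.53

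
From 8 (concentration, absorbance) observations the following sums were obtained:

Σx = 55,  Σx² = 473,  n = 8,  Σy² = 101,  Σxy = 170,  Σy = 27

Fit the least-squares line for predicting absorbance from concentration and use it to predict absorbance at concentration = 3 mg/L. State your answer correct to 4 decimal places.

4.0132

Sxx = Σx² − (Σx)²/n = 473 − 378.125 = 94.875
Sxy = Σxy − (Σx)(Σy)/n = 170 − 185.625 = -15.625
b = Sxy/Sxx = -15.625/94.875 = -0.164690
a = ȳ − b·x̄ = 3.375 − (-0.164690)·6.875 = 4.507246
ŷ(3) = a + b·3 = 4.507246 + (-0.164690)·3 = 4.013175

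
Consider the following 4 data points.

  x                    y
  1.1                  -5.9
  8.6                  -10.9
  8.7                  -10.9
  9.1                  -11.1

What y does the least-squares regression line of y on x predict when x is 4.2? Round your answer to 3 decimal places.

-7.942

n = 4, Σx = 27.5, Σy = -38.8, Σxy = -296.07, Σx² = 233.67
Sxx = Σx² − (Σx)²/n = 233.67 − 189.0625 = 44.6075
Sxy = Σxy − (Σx)(Σy)/n = -296.07 − (-266.75) = -29.32
b = Sxy/Sxx = -29.32/44.6075 = -0.657289
a = ȳ − b·x̄ = -9.7 − (-0.657289)·6.875 = -5.181141
ŷ(4.2) = a + b·4.2 = -5.181141 + (-0.657289)·4.2 = -7.941753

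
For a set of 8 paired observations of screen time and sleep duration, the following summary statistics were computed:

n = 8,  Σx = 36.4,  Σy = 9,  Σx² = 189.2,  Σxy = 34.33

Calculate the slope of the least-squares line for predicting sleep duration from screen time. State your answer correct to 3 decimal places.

Sxx = Σx² − (Σx)²/n = 189.2 − 165.62 = 23.58
Sxy = Σxy − (Σx)(Σy)/n = 34.33 − 40.95 = -6.62
b = Sxy/Sxx = -6.62/23.58 = -0.280746

-0.281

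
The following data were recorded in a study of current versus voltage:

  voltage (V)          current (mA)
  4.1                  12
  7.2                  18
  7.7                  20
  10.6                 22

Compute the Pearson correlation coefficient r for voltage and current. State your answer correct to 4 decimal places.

n = 4, Σx = 29.6, Σy = 72, Σxy = 566, Σx² = 240.3, Σy² = 1352
Sxx = Σx² − (Σx)²/n = 240.3 − 219.04 = 21.26
Sxy = Σxy − (Σx)(Σy)/n = 566 − 532.8 = 33.2
Syy = Σy² − (Σy)²/n = 1352 − 1296 = 56
r = Sxy/√(Sxx·Syy) = 33.2/√(1190.56) = 33.2/34.504492 = 0.962194

0.9622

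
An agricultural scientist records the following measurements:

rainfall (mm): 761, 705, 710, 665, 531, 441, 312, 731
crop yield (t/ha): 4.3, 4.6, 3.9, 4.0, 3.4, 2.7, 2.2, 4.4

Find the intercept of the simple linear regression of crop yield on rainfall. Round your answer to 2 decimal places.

0.58

n = 8, Σx = 4856, Σy = 29.5, Σxy = 18843.2, Σx² = 3130618
Sxx = Σx² − (Σx)²/n = 3130618 − 2947592 = 183026
Sxy = Σxy − (Σx)(Σy)/n = 18843.2 − 17906.5 = 936.7
b = Sxy/Sxx = 936.7/183026 = 0.005118
a = ȳ − b·x̄ = 3.6875 − 0.005118·607 = 0.580964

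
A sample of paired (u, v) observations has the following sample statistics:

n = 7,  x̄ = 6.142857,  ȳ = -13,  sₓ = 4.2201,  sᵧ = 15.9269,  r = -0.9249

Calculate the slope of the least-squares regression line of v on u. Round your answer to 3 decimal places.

b = r · sᵧ/sₓ = -0.9249 · 15.9269/4.2201 = -3.490626

-3.491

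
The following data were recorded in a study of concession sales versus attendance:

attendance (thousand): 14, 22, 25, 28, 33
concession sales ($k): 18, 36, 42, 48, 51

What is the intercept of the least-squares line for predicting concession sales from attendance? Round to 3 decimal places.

-5.022

n = 5, Σx = 122, Σy = 195, Σxy = 5121, Σx² = 3178
Sxx = Σx² − (Σx)²/n = 3178 − 2976.8 = 201.2
Sxy = Σxy − (Σx)(Σy)/n = 5121 − 4758 = 363
b = Sxy/Sxx = 363/201.2 = 1.804175
a = ȳ − b·x̄ = 39 − 1.804175·24.4 = -5.021869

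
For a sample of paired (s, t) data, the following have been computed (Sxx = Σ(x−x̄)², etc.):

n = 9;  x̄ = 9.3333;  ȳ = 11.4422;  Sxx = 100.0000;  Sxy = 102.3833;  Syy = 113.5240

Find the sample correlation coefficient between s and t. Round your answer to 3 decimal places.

r = Sxy/√(Sxx·Syy) = 102.3833/√(11352.4) = 102.3833/106.547642 = 0.960916

0.961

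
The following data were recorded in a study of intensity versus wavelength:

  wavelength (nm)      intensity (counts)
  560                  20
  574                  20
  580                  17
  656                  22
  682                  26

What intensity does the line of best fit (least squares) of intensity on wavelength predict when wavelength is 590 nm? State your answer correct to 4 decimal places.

19.9592

n = 5, Σx = 3052, Σy = 105, Σxy = 64704, Σx² = 1874936
Sxx = Σx² − (Σx)²/n = 1874936 − 1862940.8 = 11995.2
Sxy = Σxy − (Σx)(Σy)/n = 64704 − 64092 = 612
b = Sxy/Sxx = 612/11995.2 = 0.051020
a = ȳ − b·x̄ = 21 − 0.051020·610.4 = -10.142857
ŷ(590) = a + b·590 = -10.142857 + 0.051020·590 = 19.959184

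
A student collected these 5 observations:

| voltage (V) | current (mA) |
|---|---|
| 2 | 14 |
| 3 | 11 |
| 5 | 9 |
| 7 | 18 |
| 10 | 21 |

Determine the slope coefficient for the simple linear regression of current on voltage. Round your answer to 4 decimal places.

n = 5, Σx = 27, Σy = 73, Σxy = 442, Σx² = 187
Sxx = Σx² − (Σx)²/n = 187 − 145.8 = 41.2
Sxy = Σxy − (Σx)(Σy)/n = 442 − 394.2 = 47.8
b = Sxy/Sxx = 47.8/41.2 = 1.160194

1.1602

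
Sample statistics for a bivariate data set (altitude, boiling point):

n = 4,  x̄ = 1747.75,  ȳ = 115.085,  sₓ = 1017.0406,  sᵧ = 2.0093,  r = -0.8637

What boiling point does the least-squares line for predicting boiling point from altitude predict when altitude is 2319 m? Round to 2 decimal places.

b = r · sᵧ/sₓ = -0.8637 · 2.0093/1017.0406 = -0.001706
a = ȳ − b·x̄ = 115.085 − (-0.001706)·1747.75 = 118.067282
ŷ(2319) = a + b·2319 = 118.067282 + (-0.001706)·2319 = 114.110245

114.11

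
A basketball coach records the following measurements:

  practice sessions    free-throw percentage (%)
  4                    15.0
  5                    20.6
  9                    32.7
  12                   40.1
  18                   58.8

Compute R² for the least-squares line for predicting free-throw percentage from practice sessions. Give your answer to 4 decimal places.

0.9959

n = 5, Σx = 48, Σy = 167.2, Σxy = 1996.9, Σx² = 590, Σy² = 6784.1
Sxx = Σx² − (Σx)²/n = 590 − 460.8 = 129.2
Sxy = Σxy − (Σx)(Σy)/n = 1996.9 − 1605.12 = 391.78
Syy = Σy² − (Σy)²/n = 6784.1 − 5591.168 = 1192.932
R² = Sxy²/(Sxx·Syy) = (391.78)²/(129.2·1192.932) = 0.995878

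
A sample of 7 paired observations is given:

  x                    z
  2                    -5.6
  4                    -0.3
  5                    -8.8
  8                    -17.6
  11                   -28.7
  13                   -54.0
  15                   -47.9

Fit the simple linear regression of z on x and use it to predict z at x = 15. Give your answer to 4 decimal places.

n = 7, Σx = 58, Σy = -162.9, Σxy = -1933.4, Σx² = 624
Sxx = Σx² − (Σx)²/n = 624 − 480.571429 = 143.428571
Sxy = Σxy − (Σx)(Σy)/n = -1933.4 − (-1349.742857) = -583.657143
b = Sxy/Sxx = -583.657143/143.428571 = -4.069323
a = ȳ − b·x̄ = -23.271429 − (-4.069323)·8.285714 = 10.445817
ŷ(15) = a + b·15 = 10.445817 + (-4.069323)·15 = -50.594024

-50.5940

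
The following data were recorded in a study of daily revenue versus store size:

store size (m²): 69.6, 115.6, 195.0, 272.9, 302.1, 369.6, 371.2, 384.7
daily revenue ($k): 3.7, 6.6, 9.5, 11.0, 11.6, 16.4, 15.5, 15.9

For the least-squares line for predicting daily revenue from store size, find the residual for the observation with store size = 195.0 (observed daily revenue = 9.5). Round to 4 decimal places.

0.6540

n = 8, Σx = 2080.7, Σy = 90.2, Σxy = 27311.01, Σx² = 644359.03
Sxx = Σx² − (Σx)²/n = 644359.03 − 541164.06125 = 103194.96875
Sxy = Σxy − (Σx)(Σy)/n = 27311.01 − 23459.8925 = 3851.1175
b = Sxy/Sxx = 3851.1175/103194.96875 = 0.037319
a = ȳ − b·x̄ = 11.275 − 0.037319·260.0875 = 1.568834
ŷ(195.0) = 1.568834 + 0.037319·195 = 8.846009
residual = y − ŷ = 9.5 − 8.846009 = 0.653991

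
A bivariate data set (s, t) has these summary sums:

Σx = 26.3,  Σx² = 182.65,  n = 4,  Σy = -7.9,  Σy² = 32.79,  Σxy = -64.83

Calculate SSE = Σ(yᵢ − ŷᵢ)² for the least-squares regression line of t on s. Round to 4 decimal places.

Sxx = Σx² − (Σx)²/n = 182.65 − 172.9225 = 9.7275
Sxy = Σxy − (Σx)(Σy)/n = -64.83 − (-51.9425) = -12.8875
Syy = Σy² − (Σy)²/n = 32.79 − 15.6025 = 17.1875
b = Sxy/Sxx = -12.8875/9.7275 = -1.324852
SSE = Syy − b·Sxy = 17.1875 − (-1.324852)·(-12.8875) = 0.113467

0.1135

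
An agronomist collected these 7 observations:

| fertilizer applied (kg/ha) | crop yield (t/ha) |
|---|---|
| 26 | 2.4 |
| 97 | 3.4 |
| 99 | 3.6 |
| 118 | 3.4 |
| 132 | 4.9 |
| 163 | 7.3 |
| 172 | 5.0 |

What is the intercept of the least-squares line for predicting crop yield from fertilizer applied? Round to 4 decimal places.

n = 7, Σx = 807, Σy = 30, Σxy = 3846.5, Σx² = 107387
Sxx = Σx² − (Σx)²/n = 107387 − 93035.571429 = 14351.428571
Sxy = Σxy − (Σx)(Σy)/n = 3846.5 − 3458.571429 = 387.928571
b = Sxy/Sxx = 387.928571/14351.428571 = 0.027031
a = ȳ − b·x̄ = 4.285714 − 0.027031·115.285714 = 1.169465

1.1695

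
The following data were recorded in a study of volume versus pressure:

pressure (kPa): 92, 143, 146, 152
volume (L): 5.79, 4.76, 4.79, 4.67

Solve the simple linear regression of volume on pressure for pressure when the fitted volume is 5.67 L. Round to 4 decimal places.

98.0288

n = 4, Σx = 533, Σy = 20.01, Σxy = 2622.54, Σx² = 73333
Sxx = Σx² − (Σx)²/n = 73333 − 71022.25 = 2310.75
Sxy = Σxy − (Σx)(Σy)/n = 2622.54 − 2666.3325 = -43.7925
b = Sxy/Sxx = -43.7925/2310.75 = -0.018952
a = ȳ − b·x̄ = 5.0025 − (-0.018952)·133.25 = 7.527806
Set a + b·x = 5.67: x = (5.67 − 7.527806) / (-0.018952) = 98.028772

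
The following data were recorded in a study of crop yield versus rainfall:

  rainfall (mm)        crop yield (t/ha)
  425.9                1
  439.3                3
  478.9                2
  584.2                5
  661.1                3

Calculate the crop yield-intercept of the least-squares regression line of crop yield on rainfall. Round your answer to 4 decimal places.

n = 5, Σx = 2589.4, Σy = 14, Σxy = 7605.9, Σx² = 1382063.36
Sxx = Σx² − (Σx)²/n = 1382063.36 − 1340998.472 = 41064.888
Sxy = Σxy − (Σx)(Σy)/n = 7605.9 − 7250.32 = 355.58
b = Sxy/Sxx = 355.58/41064.888 = 0.008659
a = ȳ − b·x̄ = 2.8 − 0.008659·517.88 = -1.684312

-1.6843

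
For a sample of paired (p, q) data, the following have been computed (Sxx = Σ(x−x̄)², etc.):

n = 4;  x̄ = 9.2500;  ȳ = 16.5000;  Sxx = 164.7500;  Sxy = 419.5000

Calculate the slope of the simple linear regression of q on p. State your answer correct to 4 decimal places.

2.5463

b = Sxy/Sxx = 419.5/164.75 = 2.546282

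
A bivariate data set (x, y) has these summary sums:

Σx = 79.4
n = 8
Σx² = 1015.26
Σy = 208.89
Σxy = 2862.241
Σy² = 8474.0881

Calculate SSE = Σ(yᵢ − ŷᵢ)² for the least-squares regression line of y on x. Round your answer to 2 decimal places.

Sxx = Σx² − (Σx)²/n = 1015.26 − 788.045 = 227.215
Sxy = Σxy − (Σx)(Σy)/n = 2862.241 − 2073.23325 = 789.00775
Syy = Σy² − (Σy)²/n = 8474.0881 − 5454.379012 = 3019.709087
b = Sxy/Sxx = 789.00775/227.215 = 3.472516
SSE = Syy − b·Sxy = 3019.709087 − 3.472516·789.00775 = 279.866958

279.87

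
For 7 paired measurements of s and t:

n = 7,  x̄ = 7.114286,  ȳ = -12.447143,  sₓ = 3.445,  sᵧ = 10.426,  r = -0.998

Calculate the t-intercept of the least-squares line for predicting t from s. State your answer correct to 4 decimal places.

b = r · sᵧ/sₓ = -0.998 · 10.426/3.445 = -3.020362
a = ȳ − b·x̄ = -12.447143 − (-3.020362)·7.114286 = 9.040578

9.0406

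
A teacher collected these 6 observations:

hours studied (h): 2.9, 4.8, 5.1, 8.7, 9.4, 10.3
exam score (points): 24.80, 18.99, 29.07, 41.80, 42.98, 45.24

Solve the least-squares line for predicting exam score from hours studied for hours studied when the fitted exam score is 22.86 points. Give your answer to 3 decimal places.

3.643

n = 6, Σx = 41.2, Σy = 202.88, Σxy = 1544.973, Σx² = 327.6
Sxx = Σx² − (Σx)²/n = 327.6 − 282.906667 = 44.693333
Sxy = Σxy − (Σx)(Σy)/n = 1544.973 − 1393.109333 = 151.863667
b = Sxy/Sxx = 151.863667/44.693333 = 3.397904
a = ȳ − b·x̄ = 33.813333 − 3.397904·6.866667 = 10.481058
Set a + b·x = 22.86: x = (22.86 − 10.481058) / 3.397904 = 3.643111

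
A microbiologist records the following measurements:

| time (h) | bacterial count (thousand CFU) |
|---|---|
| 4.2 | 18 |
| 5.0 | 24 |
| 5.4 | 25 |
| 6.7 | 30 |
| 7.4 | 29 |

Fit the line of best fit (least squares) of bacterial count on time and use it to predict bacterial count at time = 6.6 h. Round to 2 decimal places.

28.14

n = 5, Σx = 28.7, Σy = 126, Σxy = 746.2, Σx² = 171.45
Sxx = Σx² − (Σx)²/n = 171.45 − 164.738 = 6.712
Sxy = Σxy − (Σx)(Σy)/n = 746.2 − 723.24 = 22.96
b = Sxy/Sxx = 22.96/6.712 = 3.420739
a = ȳ − b·x̄ = 25.2 − 3.420739·5.74 = 5.564958
ŷ(6.6) = a + b·6.6 = 5.564958 + 3.420739·6.6 = 28.141836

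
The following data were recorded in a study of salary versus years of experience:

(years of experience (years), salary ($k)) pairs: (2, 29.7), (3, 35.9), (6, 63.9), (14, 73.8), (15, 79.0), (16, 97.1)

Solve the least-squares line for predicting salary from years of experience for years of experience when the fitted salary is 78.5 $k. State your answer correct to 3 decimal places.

13.307

n = 6, Σx = 56, Σy = 379.4, Σxy = 4322.3, Σx² = 726
Sxx = Σx² − (Σx)²/n = 726 − 522.666667 = 203.333333
Sxy = Σxy − (Σx)(Σy)/n = 4322.3 − 3541.066667 = 781.233333
b = Sxy/Sxx = 781.233333/203.333333 = 3.842131
a = ȳ − b·x̄ = 63.233333 − 3.842131·9.333333 = 27.373443
Set a + b·x = 78.5: x = (78.5 − 27.373443) / 3.842131 = 13.306823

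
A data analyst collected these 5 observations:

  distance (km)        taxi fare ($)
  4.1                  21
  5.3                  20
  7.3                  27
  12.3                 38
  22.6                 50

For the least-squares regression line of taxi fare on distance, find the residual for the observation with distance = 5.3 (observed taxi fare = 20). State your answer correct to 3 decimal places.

-2.897

n = 5, Σx = 51.6, Σy = 156, Σxy = 1986.6, Σx² = 760.24
Sxx = Σx² − (Σx)²/n = 760.24 − 532.512 = 227.728
Sxy = Σxy − (Σx)(Σy)/n = 1986.6 − 1609.92 = 376.68
b = Sxy/Sxx = 376.68/227.728 = 1.654079
a = ȳ − b·x̄ = 31.2 − 1.654079·10.32 = 14.129909
ŷ(5.3) = 14.129909 + 1.654079·5.3 = 22.896526
residual = y − ŷ = 20 − 22.896526 = -2.896526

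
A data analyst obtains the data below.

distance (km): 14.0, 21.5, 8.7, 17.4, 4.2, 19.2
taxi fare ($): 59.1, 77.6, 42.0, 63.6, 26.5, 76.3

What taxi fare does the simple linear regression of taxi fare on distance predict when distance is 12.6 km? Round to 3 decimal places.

n = 6, Σx = 85, Σy = 345.1, Σxy = 5544.1, Σx² = 1422.98
Sxx = Σx² − (Σx)²/n = 1422.98 − 1204.166667 = 218.813333
Sxy = Σxy − (Σx)(Σy)/n = 5544.1 − 4888.916667 = 655.183333
b = Sxy/Sxx = 655.183333/218.813333 = 2.994257
a = ȳ − b·x̄ = 57.516667 − 2.994257·14.166667 = 15.098027
ŷ(12.6) = a + b·12.6 = 15.098027 + 2.994257·12.6 = 52.825664

52.826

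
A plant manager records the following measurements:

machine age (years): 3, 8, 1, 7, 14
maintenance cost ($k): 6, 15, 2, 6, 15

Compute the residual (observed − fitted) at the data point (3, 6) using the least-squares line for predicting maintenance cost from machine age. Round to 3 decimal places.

0.814

n = 5, Σx = 33, Σy = 44, Σxy = 392, Σx² = 319
Sxx = Σx² − (Σx)²/n = 319 − 217.8 = 101.2
Sxy = Σxy − (Σx)(Σy)/n = 392 − 290.4 = 101.6
b = Sxy/Sxx = 101.6/101.2 = 1.003953
a = ȳ − b·x̄ = 8.8 − 1.003953·6.6 = 2.173913
ŷ(3) = 2.173913 + 1.003953·3 = 5.185771
residual = y − ŷ = 6 − 5.185771 = 0.814229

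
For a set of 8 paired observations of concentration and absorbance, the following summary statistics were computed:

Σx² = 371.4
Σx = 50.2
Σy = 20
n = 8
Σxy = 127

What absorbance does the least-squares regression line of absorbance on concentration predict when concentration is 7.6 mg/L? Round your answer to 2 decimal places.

Sxx = Σx² − (Σx)²/n = 371.4 − 315.005 = 56.395
Sxy = Σxy − (Σx)(Σy)/n = 127 − 125.5 = 1.5
b = Sxy/Sxx = 1.5/56.395 = 0.026598
a = ȳ − b·x̄ = 2.5 − 0.026598·6.275 = 2.333097
ŷ(7.6) = a + b·7.6 = 2.333097 + 0.026598·7.6 = 2.535242

2.54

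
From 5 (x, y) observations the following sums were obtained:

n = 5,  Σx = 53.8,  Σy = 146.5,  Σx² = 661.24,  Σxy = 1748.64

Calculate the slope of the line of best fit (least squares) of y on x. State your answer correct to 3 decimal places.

2.092

Sxx = Σx² − (Σx)²/n = 661.24 − 578.888 = 82.352
Sxy = Σxy − (Σx)(Σy)/n = 1748.64 − 1576.34 = 172.3
b = Sxy/Sxx = 172.3/82.352 = 2.092238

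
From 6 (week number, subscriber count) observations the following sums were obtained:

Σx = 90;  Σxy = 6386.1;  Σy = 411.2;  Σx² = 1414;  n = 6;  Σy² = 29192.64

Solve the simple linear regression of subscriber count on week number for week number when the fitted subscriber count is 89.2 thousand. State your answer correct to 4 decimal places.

21.0645

Sxx = Σx² − (Σx)²/n = 1414 − 1350 = 64
Sxy = Σxy − (Σx)(Σy)/n = 6386.1 − 6168 = 218.1
b = Sxy/Sxx = 218.1/64 = 3.407812
a = ȳ − b·x̄ = 68.533333 − 3.407812·15 = 17.416146
Set a + b·x = 89.2: x = (89.2 − 17.416146) / 3.407812 = 21.064496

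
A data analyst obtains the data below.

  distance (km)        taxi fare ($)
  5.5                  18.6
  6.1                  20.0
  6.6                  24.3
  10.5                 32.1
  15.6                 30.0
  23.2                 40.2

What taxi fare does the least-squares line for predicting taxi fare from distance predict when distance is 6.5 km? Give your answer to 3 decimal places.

22.386

n = 6, Σx = 67.5, Σy = 165.2, Σxy = 2122.37, Σx² = 1002.87
Sxx = Σx² − (Σx)²/n = 1002.87 − 759.375 = 243.495
Sxy = Σxy − (Σx)(Σy)/n = 2122.37 − 1858.5 = 263.87
b = Sxy/Sxx = 263.87/243.495 = 1.083677
a = ȳ − b·x̄ = 27.533333 − 1.083677·11.25 = 15.341964
ŷ(6.5) = a + b·6.5 = 15.341964 + 1.083677·6.5 = 22.385866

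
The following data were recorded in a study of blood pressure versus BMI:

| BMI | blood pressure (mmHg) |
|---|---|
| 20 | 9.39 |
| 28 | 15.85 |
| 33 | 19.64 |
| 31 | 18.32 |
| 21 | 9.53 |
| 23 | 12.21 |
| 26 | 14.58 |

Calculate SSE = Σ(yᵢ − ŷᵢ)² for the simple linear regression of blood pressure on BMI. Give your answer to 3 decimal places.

0.781

n = 7, Σx = 182, Σy = 99.52, Σxy = 2707.68, Σx² = 4880, Σy² = 1513.228
Sxx = Σx² − (Σx)²/n = 4880 − 4732 = 148
Sxy = Σxy − (Σx)(Σy)/n = 2707.68 − 2587.52 = 120.16
Syy = Σy² − (Σy)²/n = 1513.228 − 1414.890057 = 98.337943
b = Sxy/Sxx = 120.16/148 = 0.811892
SSE = Syy − b·Sxy = 98.337943 − 0.811892·120.16 = 0.781013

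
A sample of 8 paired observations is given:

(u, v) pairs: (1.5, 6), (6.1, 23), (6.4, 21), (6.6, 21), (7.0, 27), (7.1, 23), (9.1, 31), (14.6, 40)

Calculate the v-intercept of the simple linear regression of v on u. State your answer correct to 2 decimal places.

5.24

n = 8, Σx = 58.4, Σy = 192, Σxy = 1640.7, Σx² = 519.36
Sxx = Σx² − (Σx)²/n = 519.36 − 426.32 = 93.04
Sxy = Σxy − (Σx)(Σy)/n = 1640.7 − 1401.6 = 239.1
b = Sxy/Sxx = 239.1/93.04 = 2.569862
a = ȳ − b·x̄ = 24 − 2.569862·7.3 = 5.240004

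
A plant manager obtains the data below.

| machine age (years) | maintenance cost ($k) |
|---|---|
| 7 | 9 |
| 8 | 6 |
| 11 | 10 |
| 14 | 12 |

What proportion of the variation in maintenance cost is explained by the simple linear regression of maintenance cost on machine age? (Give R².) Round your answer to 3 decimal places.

n = 4, Σx = 40, Σy = 37, Σxy = 389, Σx² = 430, Σy² = 361
Sxx = Σx² − (Σx)²/n = 430 − 400 = 30
Sxy = Σxy − (Σx)(Σy)/n = 389 − 370 = 19
Syy = Σy² − (Σy)²/n = 361 − 342.25 = 18.75
R² = Sxy²/(Sxx·Syy) = (19)²/(30·18.75) = 0.641778

0.642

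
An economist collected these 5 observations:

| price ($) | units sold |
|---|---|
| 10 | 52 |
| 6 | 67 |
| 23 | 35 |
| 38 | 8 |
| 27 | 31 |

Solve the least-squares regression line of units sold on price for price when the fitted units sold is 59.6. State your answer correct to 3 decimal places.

n = 5, Σx = 104, Σy = 193, Σxy = 2868, Σx² = 2838
Sxx = Σx² − (Σx)²/n = 2838 − 2163.2 = 674.8
Sxy = Σxy − (Σx)(Σy)/n = 2868 − 4014.4 = -1146.4
b = Sxy/Sxx = -1146.4/674.8 = -1.698874
a = ȳ − b·x̄ = 38.6 − (-1.698874)·20.8 = 73.936574
Set a + b·x = 59.6: x = (59.6 − 73.936574) / (-1.698874) = 8.438870

8.439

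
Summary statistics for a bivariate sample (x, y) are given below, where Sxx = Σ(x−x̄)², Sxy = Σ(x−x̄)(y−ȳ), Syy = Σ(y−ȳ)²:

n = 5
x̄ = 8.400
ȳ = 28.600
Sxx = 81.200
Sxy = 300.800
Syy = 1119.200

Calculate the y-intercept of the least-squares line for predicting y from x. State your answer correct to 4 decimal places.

b = Sxy/Sxx = 300.8/81.2 = 3.704433
a = ȳ − b·x̄ = 28.6 − 3.704433·8.4 = -2.517241

-2.5172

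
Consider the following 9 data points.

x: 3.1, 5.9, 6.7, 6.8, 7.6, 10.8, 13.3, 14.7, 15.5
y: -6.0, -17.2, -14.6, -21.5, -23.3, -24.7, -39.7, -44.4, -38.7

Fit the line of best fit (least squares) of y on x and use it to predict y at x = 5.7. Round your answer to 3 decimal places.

-15.126

n = 9, Σx = 84.4, Σy = -230.1, Σxy = -2588.48, Σx² = 943.18
Sxx = Σx² − (Σx)²/n = 943.18 − 791.484444 = 151.695556
Sxy = Σxy − (Σx)(Σy)/n = -2588.48 − (-2157.826667) = -430.653333
b = Sxy/Sxx = -430.653333/151.695556 = -2.838932
a = ȳ − b·x̄ = -25.566667 − (-2.838932)·9.377778 = 1.056205
ŷ(5.7) = a + b·5.7 = 1.056205 + (-2.838932)·5.7 = -15.125706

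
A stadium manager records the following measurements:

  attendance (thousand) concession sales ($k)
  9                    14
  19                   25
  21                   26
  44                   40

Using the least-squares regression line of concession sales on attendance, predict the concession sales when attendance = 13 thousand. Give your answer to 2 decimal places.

n = 4, Σx = 93, Σy = 105, Σxy = 2907, Σx² = 2819
Sxx = Σx² − (Σx)²/n = 2819 − 2162.25 = 656.75
Sxy = Σxy − (Σx)(Σy)/n = 2907 − 2441.25 = 465.75
b = Sxy/Sxx = 465.75/656.75 = 0.709174
a = ȳ − b·x̄ = 26.25 − 0.709174·23.25 = 9.761705
ŷ(13) = a + b·13 = 9.761705 + 0.709174·13 = 18.980967

18.98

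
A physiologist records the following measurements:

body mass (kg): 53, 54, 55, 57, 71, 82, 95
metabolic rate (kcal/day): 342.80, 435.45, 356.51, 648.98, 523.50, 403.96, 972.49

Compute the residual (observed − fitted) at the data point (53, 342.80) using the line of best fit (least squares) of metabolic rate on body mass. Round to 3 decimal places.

n = 7, Σx = 467, Σy = 3683.69, Σxy = 260962.38, Σx² = 32789
Sxx = Σx² − (Σx)²/n = 32789 − 31155.571429 = 1633.428571
Sxy = Σxy − (Σx)(Σy)/n = 260962.38 − 245754.747143 = 15207.632857
b = Sxy/Sxx = 15207.632857/1633.428571 = 9.310253
a = ȳ − b·x̄ = 526.241429 − 9.310253·66.714286 = -94.885434
ŷ(53) = -94.885434 + 9.310253·53 = 398.557962
residual = y − ŷ = 342.80 − 398.557962 = -55.757962

-55.758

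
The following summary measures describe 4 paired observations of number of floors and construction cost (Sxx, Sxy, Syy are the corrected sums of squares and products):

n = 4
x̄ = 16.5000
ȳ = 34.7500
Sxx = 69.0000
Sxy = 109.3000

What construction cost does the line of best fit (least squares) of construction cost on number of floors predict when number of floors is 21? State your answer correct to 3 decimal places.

b = Sxy/Sxx = 109.3/69 = 1.584058
a = ȳ − b·x̄ = 34.75 − 1.584058·16.5 = 8.613043
ŷ(21) = a + b·21 = 8.613043 + 1.584058·21 = 41.878261

41.878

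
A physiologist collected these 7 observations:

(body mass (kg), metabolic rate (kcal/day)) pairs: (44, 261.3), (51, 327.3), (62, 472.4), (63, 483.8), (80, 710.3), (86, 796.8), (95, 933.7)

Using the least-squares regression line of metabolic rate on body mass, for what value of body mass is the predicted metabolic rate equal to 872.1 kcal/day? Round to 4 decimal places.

n = 7, Σx = 481, Σy = 3985.6, Σxy = 302008, Σx² = 35171
Sxx = Σx² − (Σx)²/n = 35171 − 33051.571429 = 2119.428571
Sxy = Σxy − (Σx)(Σy)/n = 302008 − 273867.657143 = 28140.342857
b = Sxy/Sxx = 28140.342857/2119.428571 = 13.277325
a = ȳ − b·x̄ = 569.371429 − 13.277325·68.714286 = -342.970504
Set a + b·x = 872.1: x = (872.1 − (-342.970504)) / 13.277325 = 91.514704

91.5147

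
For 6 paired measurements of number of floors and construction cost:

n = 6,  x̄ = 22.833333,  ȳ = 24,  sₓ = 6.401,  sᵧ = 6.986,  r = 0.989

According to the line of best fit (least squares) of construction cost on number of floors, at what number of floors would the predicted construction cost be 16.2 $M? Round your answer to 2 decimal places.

15.61

b = r · sᵧ/sₓ = 0.989 · 6.986/6.401 = 1.079387
a = ȳ − b·x̄ = 24 − 1.079387·22.833333 = -0.645995
Set a + b·x = 16.2: x = (16.2 − (-0.645995)) / 1.079387 = 15.607007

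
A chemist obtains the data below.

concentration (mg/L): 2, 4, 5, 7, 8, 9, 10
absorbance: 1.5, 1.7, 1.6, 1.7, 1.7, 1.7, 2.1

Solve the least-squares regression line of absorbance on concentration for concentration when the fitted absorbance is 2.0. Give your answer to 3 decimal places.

12.209

n = 7, Σx = 45, Σy = 12, Σxy = 79.6, Σx² = 339
Sxx = Σx² − (Σx)²/n = 339 − 289.285714 = 49.714286
Sxy = Σxy − (Σx)(Σy)/n = 79.6 − 77.142857 = 2.457143
b = Sxy/Sxx = 2.457143/49.714286 = 0.049425
a = ȳ − b·x̄ = 1.714286 − 0.049425·6.428571 = 1.396552
Set a + b·x = 2.0: x = (2.0 − 1.396552) / 0.049425 = 12.209302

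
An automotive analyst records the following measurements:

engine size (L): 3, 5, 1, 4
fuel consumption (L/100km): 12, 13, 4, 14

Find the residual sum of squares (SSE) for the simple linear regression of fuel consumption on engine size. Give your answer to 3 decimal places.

n = 4, Σx = 13, Σy = 43, Σxy = 161, Σx² = 51, Σy² = 525
Sxx = Σx² − (Σx)²/n = 51 − 42.25 = 8.75
Sxy = Σxy − (Σx)(Σy)/n = 161 − 139.75 = 21.25
Syy = Σy² − (Σy)²/n = 525 − 462.25 = 62.75
b = Sxy/Sxx = 21.25/8.75 = 2.428571
SSE = Syy − b·Sxy = 62.75 − 2.428571·21.25 = 11.142857

11.143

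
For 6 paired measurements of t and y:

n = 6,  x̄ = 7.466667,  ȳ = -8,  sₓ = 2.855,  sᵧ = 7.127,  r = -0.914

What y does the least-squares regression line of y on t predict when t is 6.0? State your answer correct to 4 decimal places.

-4.6536

b = r · sᵧ/sₓ = -0.914 · 7.127/2.855 = -2.281639
a = ȳ − b·x̄ = -8 − (-2.281639)·7.466667 = 9.036235
ŷ(6.0) = a + b·6.0 = 9.036235 + (-2.281639)·6 = -4.653596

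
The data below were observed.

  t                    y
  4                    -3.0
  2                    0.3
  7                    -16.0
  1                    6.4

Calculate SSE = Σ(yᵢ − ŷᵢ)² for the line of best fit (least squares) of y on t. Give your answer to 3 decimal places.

n = 4, Σx = 14, Σy = -12.3, Σxy = -117, Σx² = 70, Σy² = 306.05
Sxx = Σx² − (Σx)²/n = 70 − 49 = 21
Sxy = Σxy − (Σx)(Σy)/n = -117 − (-43.05) = -73.95
Syy = Σy² − (Σy)²/n = 306.05 − 37.8225 = 268.2275
b = Sxy/Sxx = -73.95/21 = -3.521429
SSE = Syy − b·Sxy = 268.2275 − (-3.521429)·(-73.95) = 7.817857

7.818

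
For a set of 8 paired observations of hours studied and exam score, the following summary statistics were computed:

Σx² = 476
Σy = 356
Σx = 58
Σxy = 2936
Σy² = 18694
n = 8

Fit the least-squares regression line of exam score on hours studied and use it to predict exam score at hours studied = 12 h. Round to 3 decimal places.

Sxx = Σx² − (Σx)²/n = 476 − 420.5 = 55.5
Sxy = Σxy − (Σx)(Σy)/n = 2936 − 2581 = 355
b = Sxy/Sxx = 355/55.5 = 6.396396
a = ȳ − b·x̄ = 44.5 − 6.396396·7.25 = -1.873874
ŷ(12) = a + b·12 = -1.873874 + 6.396396·12 = 74.882883

74.883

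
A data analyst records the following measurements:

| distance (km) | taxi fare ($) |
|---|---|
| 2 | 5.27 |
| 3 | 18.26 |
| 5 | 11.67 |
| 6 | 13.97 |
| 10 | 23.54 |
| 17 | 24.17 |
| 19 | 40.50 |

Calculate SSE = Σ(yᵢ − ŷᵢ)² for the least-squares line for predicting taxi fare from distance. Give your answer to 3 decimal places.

n = 7, Σx = 62, Σy = 137.38, Σxy = 1623.28, Σx² = 824, Σy² = 3471.1208
Sxx = Σx² − (Σx)²/n = 824 − 549.142857 = 274.857143
Sxy = Σxy − (Σx)(Σy)/n = 1623.28 − 1216.794286 = 406.485714
Syy = Σy² − (Σy)²/n = 3471.1208 − 2696.180629 = 774.940171
b = Sxy/Sxx = 406.485714/274.857143 = 1.478898
SSE = Syy − b·Sxy = 774.940171 − 1.478898·406.485714 = 173.789209

173.789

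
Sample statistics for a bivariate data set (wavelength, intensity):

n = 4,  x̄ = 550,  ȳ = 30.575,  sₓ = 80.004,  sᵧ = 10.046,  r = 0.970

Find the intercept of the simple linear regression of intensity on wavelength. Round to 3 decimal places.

b = r · sᵧ/sₓ = 0.97 · 10.046/80.004 = 0.121802
a = ȳ − b·x̄ = 30.575 − 0.121802·550 = -36.415913

-36.416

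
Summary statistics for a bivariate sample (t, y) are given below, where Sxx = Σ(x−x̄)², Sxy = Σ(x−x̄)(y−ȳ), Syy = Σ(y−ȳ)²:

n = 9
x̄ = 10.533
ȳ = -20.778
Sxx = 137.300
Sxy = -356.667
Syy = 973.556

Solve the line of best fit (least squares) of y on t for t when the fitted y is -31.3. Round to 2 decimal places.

b = Sxy/Sxx = -356.667/137.3 = -2.597720
a = ȳ − b·x̄ = -20.778 − (-2.597720)·10.533 = 6.583788
Set a + b·x = -31.3: x = (-31.3 − 6.583788) / (-2.597720) = 14.583475

14.58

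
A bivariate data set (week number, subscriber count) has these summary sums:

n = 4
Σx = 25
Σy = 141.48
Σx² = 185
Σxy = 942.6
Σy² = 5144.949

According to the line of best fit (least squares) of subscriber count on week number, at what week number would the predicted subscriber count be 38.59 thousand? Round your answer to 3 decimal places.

7.837

Sxx = Σx² − (Σx)²/n = 185 − 156.25 = 28.75
Sxy = Σxy − (Σx)(Σy)/n = 942.6 − 884.25 = 58.35
b = Sxy/Sxx = 58.35/28.75 = 2.029565
a = ȳ − b·x̄ = 35.37 − 2.029565·6.25 = 22.685217
Set a + b·x = 38.59: x = (38.59 − 22.685217) / 2.029565 = 7.836547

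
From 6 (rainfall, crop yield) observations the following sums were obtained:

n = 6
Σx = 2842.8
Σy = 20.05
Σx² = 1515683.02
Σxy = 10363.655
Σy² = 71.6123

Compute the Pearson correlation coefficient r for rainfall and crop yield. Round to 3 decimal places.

0.979

Sxx = Σx² − (Σx)²/n = 1515683.02 − 1346918.64 = 168764.38
Sxy = Σxy − (Σx)(Σy)/n = 10363.655 − 9499.69 = 863.965
Syy = Σy² − (Σy)²/n = 71.6123 − 67.000417 = 4.611883
r = Sxy/√(Sxx·Syy) = 863.965/√(778321.631382) = 863.965/882.225386 = 0.979302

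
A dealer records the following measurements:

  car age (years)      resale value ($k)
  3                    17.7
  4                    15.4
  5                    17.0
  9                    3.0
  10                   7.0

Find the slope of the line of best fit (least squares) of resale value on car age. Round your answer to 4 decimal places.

-1.9567

n = 5, Σx = 31, Σy = 60.1, Σxy = 296.7, Σx² = 231
Sxx = Σx² − (Σx)²/n = 231 − 192.2 = 38.8
Sxy = Σxy − (Σx)(Σy)/n = 296.7 − 372.62 = -75.92
b = Sxy/Sxx = -75.92/38.8 = -1.956701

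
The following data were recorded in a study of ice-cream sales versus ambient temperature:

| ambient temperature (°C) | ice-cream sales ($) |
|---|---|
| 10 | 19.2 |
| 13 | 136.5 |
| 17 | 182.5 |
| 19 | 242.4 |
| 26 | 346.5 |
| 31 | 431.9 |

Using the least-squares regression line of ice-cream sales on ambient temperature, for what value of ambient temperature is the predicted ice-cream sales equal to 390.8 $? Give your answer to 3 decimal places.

n = 6, Σx = 116, Σy = 1359, Σxy = 32072.5, Σx² = 2556
Sxx = Σx² − (Σx)²/n = 2556 − 2242.666667 = 313.333333
Sxy = Σxy − (Σx)(Σy)/n = 32072.5 − 26274 = 5798.5
b = Sxy/Sxx = 5798.5/313.333333 = 18.505851
a = ȳ − b·x̄ = 226.5 − 18.505851·19.333333 = -131.279787
Set a + b·x = 390.8: x = (390.8 − (-131.279787)) / 18.505851 = 28.211606

28.212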